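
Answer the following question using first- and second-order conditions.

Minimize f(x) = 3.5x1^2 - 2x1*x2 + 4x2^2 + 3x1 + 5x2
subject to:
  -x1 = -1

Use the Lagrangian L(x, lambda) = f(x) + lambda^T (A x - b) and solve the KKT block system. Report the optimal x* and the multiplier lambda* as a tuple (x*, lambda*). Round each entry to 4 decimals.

Form the Lagrangian:
  L(x, lambda) = (1/2) x^T Q x + c^T x + lambda^T (A x - b)
Stationarity (grad_x L = 0): Q x + c + A^T lambda = 0.
Primal feasibility: A x = b.

This gives the KKT block system:
  [ Q   A^T ] [ x     ]   [-c ]
  [ A    0  ] [ lambda ] = [ b ]

Solving the linear system:
  x*      = (1, -0.375)
  lambda* = (10.75)
  f(x*)   = 5.9375

x* = (1, -0.375), lambda* = (10.75)


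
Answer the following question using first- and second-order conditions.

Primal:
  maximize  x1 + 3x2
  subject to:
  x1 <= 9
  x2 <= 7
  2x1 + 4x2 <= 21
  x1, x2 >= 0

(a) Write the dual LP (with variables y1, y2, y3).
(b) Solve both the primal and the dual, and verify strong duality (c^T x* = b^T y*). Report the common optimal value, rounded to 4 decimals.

The standard primal-dual pair for 'max c^T x s.t. A x <= b, x >= 0' is:
  Dual:  min b^T y  s.t.  A^T y >= c,  y >= 0.

So the dual LP is:
  minimize  9y1 + 7y2 + 21y3
  subject to:
    y1 + 2y3 >= 1
    y2 + 4y3 >= 3
    y1, y2, y3 >= 0

Solving the primal: x* = (0, 5.25).
  primal value c^T x* = 15.75.
Solving the dual: y* = (0, 0, 0.75).
  dual value b^T y* = 15.75.
Strong duality: c^T x* = b^T y*. Confirmed.

15.75


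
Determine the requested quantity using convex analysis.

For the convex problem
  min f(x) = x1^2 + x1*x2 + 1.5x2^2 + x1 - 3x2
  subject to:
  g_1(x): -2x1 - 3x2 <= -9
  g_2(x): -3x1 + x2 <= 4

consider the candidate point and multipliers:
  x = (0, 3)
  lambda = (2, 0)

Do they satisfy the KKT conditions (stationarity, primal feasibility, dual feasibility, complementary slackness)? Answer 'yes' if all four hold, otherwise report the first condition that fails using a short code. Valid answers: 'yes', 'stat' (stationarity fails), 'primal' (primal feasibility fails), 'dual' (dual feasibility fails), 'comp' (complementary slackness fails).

Gradient of f: grad f(x) = Q x + c = (4, 6)
Constraint values g_i(x) = a_i^T x - b_i:
  g_1((0, 3)) = 0
  g_2((0, 3)) = -1
Stationarity residual: grad f(x) + sum_i lambda_i a_i = (0, 0)
  -> stationarity OK
Primal feasibility (all g_i <= 0): OK
Dual feasibility (all lambda_i >= 0): OK
Complementary slackness (lambda_i * g_i(x) = 0 for all i): OK

Verdict: yes, KKT holds.

yes


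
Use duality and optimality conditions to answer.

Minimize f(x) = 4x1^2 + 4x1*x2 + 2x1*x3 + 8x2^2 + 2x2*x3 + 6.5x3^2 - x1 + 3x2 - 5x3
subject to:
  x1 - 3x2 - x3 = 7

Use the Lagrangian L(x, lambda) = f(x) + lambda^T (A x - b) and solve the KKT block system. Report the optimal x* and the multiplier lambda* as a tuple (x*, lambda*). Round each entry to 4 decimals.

Form the Lagrangian:
  L(x, lambda) = (1/2) x^T Q x + c^T x + lambda^T (A x - b)
Stationarity (grad_x L = 0): Q x + c + A^T lambda = 0.
Primal feasibility: A x = b.

This gives the KKT block system:
  [ Q   A^T ] [ x     ]   [-c ]
  [ A    0  ] [ lambda ] = [ b ]

Solving the linear system:
  x*      = (1.7473, -1.7261, -0.0745)
  lambda* = (-5.9255)
  f(x*)   = 17.4628

x* = (1.7473, -1.7261, -0.0745), lambda* = (-5.9255)


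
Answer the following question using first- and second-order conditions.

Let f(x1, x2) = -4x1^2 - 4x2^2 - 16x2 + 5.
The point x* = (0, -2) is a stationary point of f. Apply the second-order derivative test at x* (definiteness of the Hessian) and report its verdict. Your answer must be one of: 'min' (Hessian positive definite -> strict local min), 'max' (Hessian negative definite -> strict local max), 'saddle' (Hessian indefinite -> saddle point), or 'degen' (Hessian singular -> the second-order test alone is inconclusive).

Compute the Hessian H = grad^2 f:
  H = [[-8, 0], [0, -8]]
Verify stationarity: grad f(x*) = H x* + g = (0, 0).
Eigenvalues of H: -8, -8.
Both eigenvalues < 0, so H is negative definite -> x* is a strict local max.

max


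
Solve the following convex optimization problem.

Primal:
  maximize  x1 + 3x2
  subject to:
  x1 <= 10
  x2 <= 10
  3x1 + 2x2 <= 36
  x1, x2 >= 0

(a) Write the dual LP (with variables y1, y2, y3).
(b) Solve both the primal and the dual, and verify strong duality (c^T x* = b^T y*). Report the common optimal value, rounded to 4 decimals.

The standard primal-dual pair for 'max c^T x s.t. A x <= b, x >= 0' is:
  Dual:  min b^T y  s.t.  A^T y >= c,  y >= 0.

So the dual LP is:
  minimize  10y1 + 10y2 + 36y3
  subject to:
    y1 + 3y3 >= 1
    y2 + 2y3 >= 3
    y1, y2, y3 >= 0

Solving the primal: x* = (5.3333, 10).
  primal value c^T x* = 35.3333.
Solving the dual: y* = (0, 2.3333, 0.3333).
  dual value b^T y* = 35.3333.
Strong duality: c^T x* = b^T y*. Confirmed.

35.3333


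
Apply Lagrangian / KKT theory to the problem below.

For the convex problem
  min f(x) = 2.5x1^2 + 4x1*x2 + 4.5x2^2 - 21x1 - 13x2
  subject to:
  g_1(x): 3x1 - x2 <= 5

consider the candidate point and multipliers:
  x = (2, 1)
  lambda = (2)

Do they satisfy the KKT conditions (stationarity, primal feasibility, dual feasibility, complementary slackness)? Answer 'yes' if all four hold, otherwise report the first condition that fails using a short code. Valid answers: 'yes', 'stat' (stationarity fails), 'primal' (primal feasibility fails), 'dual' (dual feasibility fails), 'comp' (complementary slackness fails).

Gradient of f: grad f(x) = Q x + c = (-7, 4)
Constraint values g_i(x) = a_i^T x - b_i:
  g_1((2, 1)) = 0
Stationarity residual: grad f(x) + sum_i lambda_i a_i = (-1, 2)
  -> stationarity FAILS
Primal feasibility (all g_i <= 0): OK
Dual feasibility (all lambda_i >= 0): OK
Complementary slackness (lambda_i * g_i(x) = 0 for all i): OK

Verdict: the first failing condition is stationarity -> stat.

stat


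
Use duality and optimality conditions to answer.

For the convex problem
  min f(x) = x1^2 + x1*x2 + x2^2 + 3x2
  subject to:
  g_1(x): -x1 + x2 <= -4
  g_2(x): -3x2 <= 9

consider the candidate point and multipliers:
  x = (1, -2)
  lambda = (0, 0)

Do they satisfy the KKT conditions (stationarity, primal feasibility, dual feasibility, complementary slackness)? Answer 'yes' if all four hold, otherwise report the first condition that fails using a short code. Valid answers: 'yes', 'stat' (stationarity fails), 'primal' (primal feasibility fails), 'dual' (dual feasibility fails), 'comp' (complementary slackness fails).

Gradient of f: grad f(x) = Q x + c = (0, 0)
Constraint values g_i(x) = a_i^T x - b_i:
  g_1((1, -2)) = 1
  g_2((1, -2)) = -3
Stationarity residual: grad f(x) + sum_i lambda_i a_i = (0, 0)
  -> stationarity OK
Primal feasibility (all g_i <= 0): FAILS
Dual feasibility (all lambda_i >= 0): OK
Complementary slackness (lambda_i * g_i(x) = 0 for all i): OK

Verdict: the first failing condition is primal_feasibility -> primal.

primal


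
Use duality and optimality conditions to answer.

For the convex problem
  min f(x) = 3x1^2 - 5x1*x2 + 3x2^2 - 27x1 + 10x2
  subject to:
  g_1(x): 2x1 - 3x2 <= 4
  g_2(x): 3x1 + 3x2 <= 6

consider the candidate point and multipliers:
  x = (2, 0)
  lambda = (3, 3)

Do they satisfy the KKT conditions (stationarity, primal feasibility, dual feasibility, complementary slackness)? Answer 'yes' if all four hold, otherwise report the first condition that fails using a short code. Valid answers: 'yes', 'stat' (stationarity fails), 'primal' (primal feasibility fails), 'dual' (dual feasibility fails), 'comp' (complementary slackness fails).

Gradient of f: grad f(x) = Q x + c = (-15, 0)
Constraint values g_i(x) = a_i^T x - b_i:
  g_1((2, 0)) = 0
  g_2((2, 0)) = 0
Stationarity residual: grad f(x) + sum_i lambda_i a_i = (0, 0)
  -> stationarity OK
Primal feasibility (all g_i <= 0): OK
Dual feasibility (all lambda_i >= 0): OK
Complementary slackness (lambda_i * g_i(x) = 0 for all i): OK

Verdict: yes, KKT holds.

yes


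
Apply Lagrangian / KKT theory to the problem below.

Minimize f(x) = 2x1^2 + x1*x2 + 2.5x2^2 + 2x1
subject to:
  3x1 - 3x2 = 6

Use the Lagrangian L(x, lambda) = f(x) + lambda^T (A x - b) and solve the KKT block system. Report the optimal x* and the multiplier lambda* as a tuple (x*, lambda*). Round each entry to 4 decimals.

Form the Lagrangian:
  L(x, lambda) = (1/2) x^T Q x + c^T x + lambda^T (A x - b)
Stationarity (grad_x L = 0): Q x + c + A^T lambda = 0.
Primal feasibility: A x = b.

This gives the KKT block system:
  [ Q   A^T ] [ x     ]   [-c ]
  [ A    0  ] [ lambda ] = [ b ]

Solving the linear system:
  x*      = (0.9091, -1.0909)
  lambda* = (-1.5152)
  f(x*)   = 5.4545

x* = (0.9091, -1.0909), lambda* = (-1.5152)


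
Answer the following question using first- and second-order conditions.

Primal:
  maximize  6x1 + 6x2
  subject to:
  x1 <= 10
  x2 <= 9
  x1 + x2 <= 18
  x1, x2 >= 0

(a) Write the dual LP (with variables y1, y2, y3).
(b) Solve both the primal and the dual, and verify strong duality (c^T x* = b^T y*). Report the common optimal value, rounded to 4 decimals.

The standard primal-dual pair for 'max c^T x s.t. A x <= b, x >= 0' is:
  Dual:  min b^T y  s.t.  A^T y >= c,  y >= 0.

So the dual LP is:
  minimize  10y1 + 9y2 + 18y3
  subject to:
    y1 + y3 >= 6
    y2 + y3 >= 6
    y1, y2, y3 >= 0

Solving the primal: x* = (9, 9).
  primal value c^T x* = 108.
Solving the dual: y* = (0, 0, 6).
  dual value b^T y* = 108.
Strong duality: c^T x* = b^T y*. Confirmed.

108


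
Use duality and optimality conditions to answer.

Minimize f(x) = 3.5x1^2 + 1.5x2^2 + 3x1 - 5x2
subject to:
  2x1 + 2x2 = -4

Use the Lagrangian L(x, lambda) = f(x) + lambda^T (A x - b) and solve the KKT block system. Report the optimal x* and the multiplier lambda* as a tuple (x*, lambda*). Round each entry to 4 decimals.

Form the Lagrangian:
  L(x, lambda) = (1/2) x^T Q x + c^T x + lambda^T (A x - b)
Stationarity (grad_x L = 0): Q x + c + A^T lambda = 0.
Primal feasibility: A x = b.

This gives the KKT block system:
  [ Q   A^T ] [ x     ]   [-c ]
  [ A    0  ] [ lambda ] = [ b ]

Solving the linear system:
  x*      = (-1.4, -0.6)
  lambda* = (3.4)
  f(x*)   = 6.2

x* = (-1.4, -0.6), lambda* = (3.4)


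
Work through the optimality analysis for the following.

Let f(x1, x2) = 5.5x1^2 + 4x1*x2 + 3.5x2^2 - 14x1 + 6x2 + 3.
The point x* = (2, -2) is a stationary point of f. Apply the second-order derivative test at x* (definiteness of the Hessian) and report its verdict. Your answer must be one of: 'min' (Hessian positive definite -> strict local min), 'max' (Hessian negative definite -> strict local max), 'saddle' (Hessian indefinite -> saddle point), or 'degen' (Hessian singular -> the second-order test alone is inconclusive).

Compute the Hessian H = grad^2 f:
  H = [[11, 4], [4, 7]]
Verify stationarity: grad f(x*) = H x* + g = (0, 0).
Eigenvalues of H: 4.5279, 13.4721.
Both eigenvalues > 0, so H is positive definite -> x* is a strict local min.

min


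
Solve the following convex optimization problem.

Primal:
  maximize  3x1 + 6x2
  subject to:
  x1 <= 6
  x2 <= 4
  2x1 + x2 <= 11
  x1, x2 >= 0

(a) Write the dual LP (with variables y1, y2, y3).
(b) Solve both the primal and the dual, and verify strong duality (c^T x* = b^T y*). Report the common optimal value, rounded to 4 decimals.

The standard primal-dual pair for 'max c^T x s.t. A x <= b, x >= 0' is:
  Dual:  min b^T y  s.t.  A^T y >= c,  y >= 0.

So the dual LP is:
  minimize  6y1 + 4y2 + 11y3
  subject to:
    y1 + 2y3 >= 3
    y2 + y3 >= 6
    y1, y2, y3 >= 0

Solving the primal: x* = (3.5, 4).
  primal value c^T x* = 34.5.
Solving the dual: y* = (0, 4.5, 1.5).
  dual value b^T y* = 34.5.
Strong duality: c^T x* = b^T y*. Confirmed.

34.5


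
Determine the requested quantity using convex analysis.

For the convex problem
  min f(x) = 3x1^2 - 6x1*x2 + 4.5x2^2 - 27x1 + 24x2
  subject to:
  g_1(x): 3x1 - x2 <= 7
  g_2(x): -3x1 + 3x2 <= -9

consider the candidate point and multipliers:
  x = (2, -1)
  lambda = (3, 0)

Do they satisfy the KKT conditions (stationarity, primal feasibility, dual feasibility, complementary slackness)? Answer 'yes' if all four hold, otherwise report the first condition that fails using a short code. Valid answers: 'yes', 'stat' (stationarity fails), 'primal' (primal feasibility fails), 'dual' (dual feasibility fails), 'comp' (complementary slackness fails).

Gradient of f: grad f(x) = Q x + c = (-9, 3)
Constraint values g_i(x) = a_i^T x - b_i:
  g_1((2, -1)) = 0
  g_2((2, -1)) = 0
Stationarity residual: grad f(x) + sum_i lambda_i a_i = (0, 0)
  -> stationarity OK
Primal feasibility (all g_i <= 0): OK
Dual feasibility (all lambda_i >= 0): OK
Complementary slackness (lambda_i * g_i(x) = 0 for all i): OK

Verdict: yes, KKT holds.

yes


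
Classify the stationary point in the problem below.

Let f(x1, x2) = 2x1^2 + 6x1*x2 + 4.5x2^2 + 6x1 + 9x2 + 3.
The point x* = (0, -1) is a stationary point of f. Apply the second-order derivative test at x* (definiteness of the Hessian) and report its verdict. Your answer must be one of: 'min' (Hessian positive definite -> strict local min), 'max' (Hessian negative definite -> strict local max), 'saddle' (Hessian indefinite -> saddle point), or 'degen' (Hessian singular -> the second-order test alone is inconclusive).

Compute the Hessian H = grad^2 f:
  H = [[4, 6], [6, 9]]
Verify stationarity: grad f(x*) = H x* + g = (0, 0).
Eigenvalues of H: 0, 13.
H has a zero eigenvalue (singular; positive semidefinite but not definite), so H is neither positive definite, negative definite, nor indefinite. The second-order test alone is inconclusive -> degen.
(Indeed, f is constant along the null direction of H through x*, so x* is not a strict local extremum.)

degen


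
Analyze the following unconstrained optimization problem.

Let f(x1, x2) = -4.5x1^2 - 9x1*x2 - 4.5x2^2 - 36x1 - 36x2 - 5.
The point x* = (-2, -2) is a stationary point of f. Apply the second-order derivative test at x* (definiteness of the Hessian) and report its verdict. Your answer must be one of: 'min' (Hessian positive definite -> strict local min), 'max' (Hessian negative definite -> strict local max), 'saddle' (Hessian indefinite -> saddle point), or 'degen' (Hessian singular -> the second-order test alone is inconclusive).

Compute the Hessian H = grad^2 f:
  H = [[-9, -9], [-9, -9]]
Verify stationarity: grad f(x*) = H x* + g = (0, 0).
Eigenvalues of H: -18, 0.
H has a zero eigenvalue (singular; negative semidefinite but not definite), so H is neither positive definite, negative definite, nor indefinite. The second-order test alone is inconclusive -> degen.
(Indeed, f is constant along the null direction of H through x*, so x* is not a strict local extremum.)

degen


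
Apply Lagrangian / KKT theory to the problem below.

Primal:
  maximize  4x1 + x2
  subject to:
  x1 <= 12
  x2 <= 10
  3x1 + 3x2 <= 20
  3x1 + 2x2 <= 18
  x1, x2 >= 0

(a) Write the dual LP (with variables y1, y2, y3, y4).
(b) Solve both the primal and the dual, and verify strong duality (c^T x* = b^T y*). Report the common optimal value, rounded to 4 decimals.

The standard primal-dual pair for 'max c^T x s.t. A x <= b, x >= 0' is:
  Dual:  min b^T y  s.t.  A^T y >= c,  y >= 0.

So the dual LP is:
  minimize  12y1 + 10y2 + 20y3 + 18y4
  subject to:
    y1 + 3y3 + 3y4 >= 4
    y2 + 3y3 + 2y4 >= 1
    y1, y2, y3, y4 >= 0

Solving the primal: x* = (6, 0).
  primal value c^T x* = 24.
Solving the dual: y* = (0, 0, 0, 1.3333).
  dual value b^T y* = 24.
Strong duality: c^T x* = b^T y*. Confirmed.

24


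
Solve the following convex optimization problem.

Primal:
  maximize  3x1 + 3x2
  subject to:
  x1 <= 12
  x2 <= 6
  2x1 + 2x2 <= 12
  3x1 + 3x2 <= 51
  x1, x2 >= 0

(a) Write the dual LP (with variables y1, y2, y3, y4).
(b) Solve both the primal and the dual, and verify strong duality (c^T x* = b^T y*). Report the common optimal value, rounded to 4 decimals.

The standard primal-dual pair for 'max c^T x s.t. A x <= b, x >= 0' is:
  Dual:  min b^T y  s.t.  A^T y >= c,  y >= 0.

So the dual LP is:
  minimize  12y1 + 6y2 + 12y3 + 51y4
  subject to:
    y1 + 2y3 + 3y4 >= 3
    y2 + 2y3 + 3y4 >= 3
    y1, y2, y3, y4 >= 0

Solving the primal: x* = (6, 0).
  primal value c^T x* = 18.
Solving the dual: y* = (0, 0, 1.5, 0).
  dual value b^T y* = 18.
Strong duality: c^T x* = b^T y*. Confirmed.

18


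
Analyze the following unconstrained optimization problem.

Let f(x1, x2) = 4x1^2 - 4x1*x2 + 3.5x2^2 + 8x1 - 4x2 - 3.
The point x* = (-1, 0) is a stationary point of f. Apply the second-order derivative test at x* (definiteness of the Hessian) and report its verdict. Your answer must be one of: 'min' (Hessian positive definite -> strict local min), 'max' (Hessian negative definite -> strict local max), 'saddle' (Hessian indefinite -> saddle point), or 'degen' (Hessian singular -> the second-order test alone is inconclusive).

Compute the Hessian H = grad^2 f:
  H = [[8, -4], [-4, 7]]
Verify stationarity: grad f(x*) = H x* + g = (0, 0).
Eigenvalues of H: 3.4689, 11.5311.
Both eigenvalues > 0, so H is positive definite -> x* is a strict local min.

min


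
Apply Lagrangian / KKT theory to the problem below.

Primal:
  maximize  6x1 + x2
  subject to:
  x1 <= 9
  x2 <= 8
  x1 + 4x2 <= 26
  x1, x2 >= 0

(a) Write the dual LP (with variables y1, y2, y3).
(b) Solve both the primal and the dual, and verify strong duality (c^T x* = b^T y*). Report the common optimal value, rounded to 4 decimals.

The standard primal-dual pair for 'max c^T x s.t. A x <= b, x >= 0' is:
  Dual:  min b^T y  s.t.  A^T y >= c,  y >= 0.

So the dual LP is:
  minimize  9y1 + 8y2 + 26y3
  subject to:
    y1 + y3 >= 6
    y2 + 4y3 >= 1
    y1, y2, y3 >= 0

Solving the primal: x* = (9, 4.25).
  primal value c^T x* = 58.25.
Solving the dual: y* = (5.75, 0, 0.25).
  dual value b^T y* = 58.25.
Strong duality: c^T x* = b^T y*. Confirmed.

58.25


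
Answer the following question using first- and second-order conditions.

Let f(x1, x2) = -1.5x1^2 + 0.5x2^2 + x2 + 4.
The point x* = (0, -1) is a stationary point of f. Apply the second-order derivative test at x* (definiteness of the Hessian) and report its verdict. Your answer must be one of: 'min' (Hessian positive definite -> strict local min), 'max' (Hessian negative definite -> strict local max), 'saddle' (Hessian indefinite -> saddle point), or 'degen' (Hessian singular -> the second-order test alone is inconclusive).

Compute the Hessian H = grad^2 f:
  H = [[-3, 0], [0, 1]]
Verify stationarity: grad f(x*) = H x* + g = (0, 0).
Eigenvalues of H: -3, 1.
Eigenvalues have mixed signs, so H is indefinite -> x* is a saddle point.

saddle


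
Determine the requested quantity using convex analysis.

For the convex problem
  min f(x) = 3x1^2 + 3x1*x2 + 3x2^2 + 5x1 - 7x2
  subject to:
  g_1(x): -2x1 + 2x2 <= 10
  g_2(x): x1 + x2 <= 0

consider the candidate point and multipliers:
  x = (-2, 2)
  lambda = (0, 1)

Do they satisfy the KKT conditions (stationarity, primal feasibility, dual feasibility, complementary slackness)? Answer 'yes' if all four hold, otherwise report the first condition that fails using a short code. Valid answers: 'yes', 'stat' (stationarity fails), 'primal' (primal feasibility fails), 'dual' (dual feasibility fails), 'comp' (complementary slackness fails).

Gradient of f: grad f(x) = Q x + c = (-1, -1)
Constraint values g_i(x) = a_i^T x - b_i:
  g_1((-2, 2)) = -2
  g_2((-2, 2)) = 0
Stationarity residual: grad f(x) + sum_i lambda_i a_i = (0, 0)
  -> stationarity OK
Primal feasibility (all g_i <= 0): OK
Dual feasibility (all lambda_i >= 0): OK
Complementary slackness (lambda_i * g_i(x) = 0 for all i): OK

Verdict: yes, KKT holds.

yes


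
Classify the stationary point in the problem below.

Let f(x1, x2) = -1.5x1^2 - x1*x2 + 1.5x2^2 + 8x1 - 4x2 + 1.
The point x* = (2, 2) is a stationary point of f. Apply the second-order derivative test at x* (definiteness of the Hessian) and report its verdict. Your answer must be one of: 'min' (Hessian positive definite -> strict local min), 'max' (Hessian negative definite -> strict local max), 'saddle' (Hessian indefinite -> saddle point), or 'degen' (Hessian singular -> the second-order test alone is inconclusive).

Compute the Hessian H = grad^2 f:
  H = [[-3, -1], [-1, 3]]
Verify stationarity: grad f(x*) = H x* + g = (0, 0).
Eigenvalues of H: -3.1623, 3.1623.
Eigenvalues have mixed signs, so H is indefinite -> x* is a saddle point.

saddle


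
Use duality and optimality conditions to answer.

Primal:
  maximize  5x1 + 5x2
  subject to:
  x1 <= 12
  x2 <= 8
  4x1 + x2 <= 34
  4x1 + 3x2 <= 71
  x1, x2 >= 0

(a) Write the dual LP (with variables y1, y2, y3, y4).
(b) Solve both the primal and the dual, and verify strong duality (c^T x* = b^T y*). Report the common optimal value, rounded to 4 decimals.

The standard primal-dual pair for 'max c^T x s.t. A x <= b, x >= 0' is:
  Dual:  min b^T y  s.t.  A^T y >= c,  y >= 0.

So the dual LP is:
  minimize  12y1 + 8y2 + 34y3 + 71y4
  subject to:
    y1 + 4y3 + 4y4 >= 5
    y2 + y3 + 3y4 >= 5
    y1, y2, y3, y4 >= 0

Solving the primal: x* = (6.5, 8).
  primal value c^T x* = 72.5.
Solving the dual: y* = (0, 3.75, 1.25, 0).
  dual value b^T y* = 72.5.
Strong duality: c^T x* = b^T y*. Confirmed.

72.5


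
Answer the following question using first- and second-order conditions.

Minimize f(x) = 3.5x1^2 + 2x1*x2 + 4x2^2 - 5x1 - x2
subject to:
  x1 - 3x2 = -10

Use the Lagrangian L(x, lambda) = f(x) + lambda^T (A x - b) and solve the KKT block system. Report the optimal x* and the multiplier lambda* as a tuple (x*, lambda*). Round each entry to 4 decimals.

Form the Lagrangian:
  L(x, lambda) = (1/2) x^T Q x + c^T x + lambda^T (A x - b)
Stationarity (grad_x L = 0): Q x + c + A^T lambda = 0.
Primal feasibility: A x = b.

This gives the KKT block system:
  [ Q   A^T ] [ x     ]   [-c ]
  [ A    0  ] [ lambda ] = [ b ]

Solving the linear system:
  x*      = (-1.1084, 2.9639)
  lambda* = (6.8313)
  f(x*)   = 35.4458

x* = (-1.1084, 2.9639), lambda* = (6.8313)


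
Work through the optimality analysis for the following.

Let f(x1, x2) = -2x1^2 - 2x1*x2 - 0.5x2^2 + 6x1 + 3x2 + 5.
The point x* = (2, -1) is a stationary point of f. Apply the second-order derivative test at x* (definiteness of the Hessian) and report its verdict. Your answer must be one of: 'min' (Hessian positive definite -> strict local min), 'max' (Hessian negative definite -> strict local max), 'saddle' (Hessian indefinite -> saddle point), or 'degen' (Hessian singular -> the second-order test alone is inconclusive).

Compute the Hessian H = grad^2 f:
  H = [[-4, -2], [-2, -1]]
Verify stationarity: grad f(x*) = H x* + g = (0, 0).
Eigenvalues of H: -5, 0.
H has a zero eigenvalue (singular; negative semidefinite but not definite), so H is neither positive definite, negative definite, nor indefinite. The second-order test alone is inconclusive -> degen.
(Indeed, f is constant along the null direction of H through x*, so x* is not a strict local extremum.)

degen


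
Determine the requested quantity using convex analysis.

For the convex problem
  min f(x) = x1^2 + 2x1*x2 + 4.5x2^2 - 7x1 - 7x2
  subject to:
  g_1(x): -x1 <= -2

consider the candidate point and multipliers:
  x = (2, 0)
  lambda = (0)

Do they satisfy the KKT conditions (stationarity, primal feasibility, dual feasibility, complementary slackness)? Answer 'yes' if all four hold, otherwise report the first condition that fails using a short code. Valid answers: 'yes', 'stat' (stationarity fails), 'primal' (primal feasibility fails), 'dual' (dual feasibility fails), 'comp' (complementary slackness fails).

Gradient of f: grad f(x) = Q x + c = (-3, -3)
Constraint values g_i(x) = a_i^T x - b_i:
  g_1((2, 0)) = 0
Stationarity residual: grad f(x) + sum_i lambda_i a_i = (-3, -3)
  -> stationarity FAILS
Primal feasibility (all g_i <= 0): OK
Dual feasibility (all lambda_i >= 0): OK
Complementary slackness (lambda_i * g_i(x) = 0 for all i): OK

Verdict: the first failing condition is stationarity -> stat.

stat


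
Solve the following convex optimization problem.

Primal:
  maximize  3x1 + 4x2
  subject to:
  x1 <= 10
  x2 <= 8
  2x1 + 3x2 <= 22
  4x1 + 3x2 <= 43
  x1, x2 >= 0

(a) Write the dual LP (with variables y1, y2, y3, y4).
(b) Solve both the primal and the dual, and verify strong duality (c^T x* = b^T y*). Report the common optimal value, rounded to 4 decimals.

The standard primal-dual pair for 'max c^T x s.t. A x <= b, x >= 0' is:
  Dual:  min b^T y  s.t.  A^T y >= c,  y >= 0.

So the dual LP is:
  minimize  10y1 + 8y2 + 22y3 + 43y4
  subject to:
    y1 + 2y3 + 4y4 >= 3
    y2 + 3y3 + 3y4 >= 4
    y1, y2, y3, y4 >= 0

Solving the primal: x* = (10, 0.6667).
  primal value c^T x* = 32.6667.
Solving the dual: y* = (0.3333, 0, 1.3333, 0).
  dual value b^T y* = 32.6667.
Strong duality: c^T x* = b^T y*. Confirmed.

32.6667


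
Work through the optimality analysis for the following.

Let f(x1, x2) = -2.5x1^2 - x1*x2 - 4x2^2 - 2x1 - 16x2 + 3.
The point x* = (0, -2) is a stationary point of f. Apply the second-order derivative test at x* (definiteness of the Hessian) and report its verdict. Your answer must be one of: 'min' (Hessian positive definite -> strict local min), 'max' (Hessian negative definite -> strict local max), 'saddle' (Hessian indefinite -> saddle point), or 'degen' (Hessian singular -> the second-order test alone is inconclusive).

Compute the Hessian H = grad^2 f:
  H = [[-5, -1], [-1, -8]]
Verify stationarity: grad f(x*) = H x* + g = (0, 0).
Eigenvalues of H: -8.3028, -4.6972.
Both eigenvalues < 0, so H is negative definite -> x* is a strict local max.

max


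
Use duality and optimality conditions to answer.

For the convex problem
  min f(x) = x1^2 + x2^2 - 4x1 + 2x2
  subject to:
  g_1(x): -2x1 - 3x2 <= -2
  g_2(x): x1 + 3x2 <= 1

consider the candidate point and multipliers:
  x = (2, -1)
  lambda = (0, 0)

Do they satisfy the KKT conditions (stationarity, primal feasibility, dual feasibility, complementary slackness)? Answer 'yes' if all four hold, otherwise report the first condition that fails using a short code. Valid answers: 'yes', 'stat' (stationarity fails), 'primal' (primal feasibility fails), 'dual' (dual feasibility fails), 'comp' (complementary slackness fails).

Gradient of f: grad f(x) = Q x + c = (0, 0)
Constraint values g_i(x) = a_i^T x - b_i:
  g_1((2, -1)) = 1
  g_2((2, -1)) = -2
Stationarity residual: grad f(x) + sum_i lambda_i a_i = (0, 0)
  -> stationarity OK
Primal feasibility (all g_i <= 0): FAILS
Dual feasibility (all lambda_i >= 0): OK
Complementary slackness (lambda_i * g_i(x) = 0 for all i): OK

Verdict: the first failing condition is primal_feasibility -> primal.

primal


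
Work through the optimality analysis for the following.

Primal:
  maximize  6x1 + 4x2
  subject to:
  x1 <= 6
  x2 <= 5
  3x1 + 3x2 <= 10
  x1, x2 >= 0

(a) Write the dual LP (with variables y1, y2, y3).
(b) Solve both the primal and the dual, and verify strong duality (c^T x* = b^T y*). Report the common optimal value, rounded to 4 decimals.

The standard primal-dual pair for 'max c^T x s.t. A x <= b, x >= 0' is:
  Dual:  min b^T y  s.t.  A^T y >= c,  y >= 0.

So the dual LP is:
  minimize  6y1 + 5y2 + 10y3
  subject to:
    y1 + 3y3 >= 6
    y2 + 3y3 >= 4
    y1, y2, y3 >= 0

Solving the primal: x* = (3.3333, 0).
  primal value c^T x* = 20.
Solving the dual: y* = (0, 0, 2).
  dual value b^T y* = 20.
Strong duality: c^T x* = b^T y*. Confirmed.

20


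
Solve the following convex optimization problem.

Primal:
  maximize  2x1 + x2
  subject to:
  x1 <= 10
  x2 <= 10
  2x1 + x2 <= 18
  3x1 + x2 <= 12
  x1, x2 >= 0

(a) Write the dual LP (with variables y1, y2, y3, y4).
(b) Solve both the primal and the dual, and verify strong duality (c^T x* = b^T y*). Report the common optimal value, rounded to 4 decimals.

The standard primal-dual pair for 'max c^T x s.t. A x <= b, x >= 0' is:
  Dual:  min b^T y  s.t.  A^T y >= c,  y >= 0.

So the dual LP is:
  minimize  10y1 + 10y2 + 18y3 + 12y4
  subject to:
    y1 + 2y3 + 3y4 >= 2
    y2 + y3 + y4 >= 1
    y1, y2, y3, y4 >= 0

Solving the primal: x* = (0.6667, 10).
  primal value c^T x* = 11.3333.
Solving the dual: y* = (0, 0.3333, 0, 0.6667).
  dual value b^T y* = 11.3333.
Strong duality: c^T x* = b^T y*. Confirmed.

11.3333


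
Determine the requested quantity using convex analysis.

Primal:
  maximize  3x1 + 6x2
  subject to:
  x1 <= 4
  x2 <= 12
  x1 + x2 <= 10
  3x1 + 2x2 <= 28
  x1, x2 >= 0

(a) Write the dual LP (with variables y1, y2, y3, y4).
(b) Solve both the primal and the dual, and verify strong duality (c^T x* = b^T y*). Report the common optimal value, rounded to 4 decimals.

The standard primal-dual pair for 'max c^T x s.t. A x <= b, x >= 0' is:
  Dual:  min b^T y  s.t.  A^T y >= c,  y >= 0.

So the dual LP is:
  minimize  4y1 + 12y2 + 10y3 + 28y4
  subject to:
    y1 + y3 + 3y4 >= 3
    y2 + y3 + 2y4 >= 6
    y1, y2, y3, y4 >= 0

Solving the primal: x* = (0, 10).
  primal value c^T x* = 60.
Solving the dual: y* = (0, 0, 6, 0).
  dual value b^T y* = 60.
Strong duality: c^T x* = b^T y*. Confirmed.

60


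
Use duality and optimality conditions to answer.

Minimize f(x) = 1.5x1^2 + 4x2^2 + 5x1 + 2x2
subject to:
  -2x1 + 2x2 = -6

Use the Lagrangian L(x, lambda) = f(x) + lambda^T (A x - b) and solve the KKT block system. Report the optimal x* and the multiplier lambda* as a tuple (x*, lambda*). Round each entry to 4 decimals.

Form the Lagrangian:
  L(x, lambda) = (1/2) x^T Q x + c^T x + lambda^T (A x - b)
Stationarity (grad_x L = 0): Q x + c + A^T lambda = 0.
Primal feasibility: A x = b.

This gives the KKT block system:
  [ Q   A^T ] [ x     ]   [-c ]
  [ A    0  ] [ lambda ] = [ b ]

Solving the linear system:
  x*      = (1.5455, -1.4545)
  lambda* = (4.8182)
  f(x*)   = 16.8636

x* = (1.5455, -1.4545), lambda* = (4.8182)


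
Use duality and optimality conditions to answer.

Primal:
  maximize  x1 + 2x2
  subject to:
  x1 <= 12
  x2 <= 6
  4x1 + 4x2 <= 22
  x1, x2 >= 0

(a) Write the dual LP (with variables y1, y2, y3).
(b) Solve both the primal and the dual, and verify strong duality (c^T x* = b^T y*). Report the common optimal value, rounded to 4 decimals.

The standard primal-dual pair for 'max c^T x s.t. A x <= b, x >= 0' is:
  Dual:  min b^T y  s.t.  A^T y >= c,  y >= 0.

So the dual LP is:
  minimize  12y1 + 6y2 + 22y3
  subject to:
    y1 + 4y3 >= 1
    y2 + 4y3 >= 2
    y1, y2, y3 >= 0

Solving the primal: x* = (0, 5.5).
  primal value c^T x* = 11.
Solving the dual: y* = (0, 0, 0.5).
  dual value b^T y* = 11.
Strong duality: c^T x* = b^T y*. Confirmed.

11


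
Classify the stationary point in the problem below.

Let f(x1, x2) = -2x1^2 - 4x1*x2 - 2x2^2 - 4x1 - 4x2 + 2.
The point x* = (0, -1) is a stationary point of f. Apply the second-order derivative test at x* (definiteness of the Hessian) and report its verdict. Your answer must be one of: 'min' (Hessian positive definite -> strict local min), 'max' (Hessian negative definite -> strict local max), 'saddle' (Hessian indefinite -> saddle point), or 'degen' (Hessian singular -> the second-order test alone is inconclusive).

Compute the Hessian H = grad^2 f:
  H = [[-4, -4], [-4, -4]]
Verify stationarity: grad f(x*) = H x* + g = (0, 0).
Eigenvalues of H: -8, 0.
H has a zero eigenvalue (singular; negative semidefinite but not definite), so H is neither positive definite, negative definite, nor indefinite. The second-order test alone is inconclusive -> degen.
(Indeed, f is constant along the null direction of H through x*, so x* is not a strict local extremum.)

degen


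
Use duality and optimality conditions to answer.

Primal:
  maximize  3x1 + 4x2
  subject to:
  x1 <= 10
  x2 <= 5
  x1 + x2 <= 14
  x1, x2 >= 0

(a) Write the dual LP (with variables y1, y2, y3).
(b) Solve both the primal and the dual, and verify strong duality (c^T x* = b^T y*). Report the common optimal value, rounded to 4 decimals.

The standard primal-dual pair for 'max c^T x s.t. A x <= b, x >= 0' is:
  Dual:  min b^T y  s.t.  A^T y >= c,  y >= 0.

So the dual LP is:
  minimize  10y1 + 5y2 + 14y3
  subject to:
    y1 + y3 >= 3
    y2 + y3 >= 4
    y1, y2, y3 >= 0

Solving the primal: x* = (9, 5).
  primal value c^T x* = 47.
Solving the dual: y* = (0, 1, 3).
  dual value b^T y* = 47.
Strong duality: c^T x* = b^T y*. Confirmed.

47


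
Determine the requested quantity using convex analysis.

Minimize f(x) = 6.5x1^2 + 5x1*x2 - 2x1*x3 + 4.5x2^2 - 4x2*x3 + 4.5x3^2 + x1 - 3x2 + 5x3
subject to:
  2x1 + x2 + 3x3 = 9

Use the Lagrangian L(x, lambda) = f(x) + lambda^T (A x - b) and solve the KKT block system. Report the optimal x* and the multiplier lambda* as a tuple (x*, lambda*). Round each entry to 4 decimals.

Form the Lagrangian:
  L(x, lambda) = (1/2) x^T Q x + c^T x + lambda^T (A x - b)
Stationarity (grad_x L = 0): Q x + c + A^T lambda = 0.
Primal feasibility: A x = b.

This gives the KKT block system:
  [ Q   A^T ] [ x     ]   [-c ]
  [ A    0  ] [ lambda ] = [ b ]

Solving the linear system:
  x*      = (0.4801, 1.6347, 2.1351)
  lambda* = (-5.5722)
  f(x*)   = 28.2006

x* = (0.4801, 1.6347, 2.1351), lambda* = (-5.5722)


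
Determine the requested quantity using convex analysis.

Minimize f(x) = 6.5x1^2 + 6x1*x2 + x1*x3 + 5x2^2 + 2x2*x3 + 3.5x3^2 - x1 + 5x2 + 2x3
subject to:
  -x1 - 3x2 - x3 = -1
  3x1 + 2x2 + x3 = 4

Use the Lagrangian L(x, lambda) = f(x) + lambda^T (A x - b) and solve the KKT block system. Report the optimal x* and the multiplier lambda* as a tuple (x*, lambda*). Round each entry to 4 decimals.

Form the Lagrangian:
  L(x, lambda) = (1/2) x^T Q x + c^T x + lambda^T (A x - b)
Stationarity (grad_x L = 0): Q x + c + A^T lambda = 0.
Primal feasibility: A x = b.

This gives the KKT block system:
  [ Q   A^T ] [ x     ]   [-c ]
  [ A    0  ] [ lambda ] = [ b ]

Solving the linear system:
  x*      = (1.3743, -0.2514, 0.38)
  lambda* = (0.4286, -5.1029)
  f(x*)   = 9.4843

x* = (1.3743, -0.2514, 0.38), lambda* = (0.4286, -5.1029)


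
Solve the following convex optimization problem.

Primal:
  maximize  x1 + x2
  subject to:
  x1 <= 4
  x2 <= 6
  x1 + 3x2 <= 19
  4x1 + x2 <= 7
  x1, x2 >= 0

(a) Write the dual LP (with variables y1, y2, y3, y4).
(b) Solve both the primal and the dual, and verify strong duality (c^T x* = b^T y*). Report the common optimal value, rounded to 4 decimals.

The standard primal-dual pair for 'max c^T x s.t. A x <= b, x >= 0' is:
  Dual:  min b^T y  s.t.  A^T y >= c,  y >= 0.

So the dual LP is:
  minimize  4y1 + 6y2 + 19y3 + 7y4
  subject to:
    y1 + y3 + 4y4 >= 1
    y2 + 3y3 + y4 >= 1
    y1, y2, y3, y4 >= 0

Solving the primal: x* = (0.25, 6).
  primal value c^T x* = 6.25.
Solving the dual: y* = (0, 0.75, 0, 0.25).
  dual value b^T y* = 6.25.
Strong duality: c^T x* = b^T y*. Confirmed.

6.25


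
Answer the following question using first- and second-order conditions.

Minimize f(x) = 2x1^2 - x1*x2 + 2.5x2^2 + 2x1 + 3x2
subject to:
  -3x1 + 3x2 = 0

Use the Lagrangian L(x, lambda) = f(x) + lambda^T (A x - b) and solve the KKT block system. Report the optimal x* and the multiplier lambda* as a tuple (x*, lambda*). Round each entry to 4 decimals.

Form the Lagrangian:
  L(x, lambda) = (1/2) x^T Q x + c^T x + lambda^T (A x - b)
Stationarity (grad_x L = 0): Q x + c + A^T lambda = 0.
Primal feasibility: A x = b.

This gives the KKT block system:
  [ Q   A^T ] [ x     ]   [-c ]
  [ A    0  ] [ lambda ] = [ b ]

Solving the linear system:
  x*      = (-0.7143, -0.7143)
  lambda* = (-0.0476)
  f(x*)   = -1.7857

x* = (-0.7143, -0.7143), lambda* = (-0.0476)


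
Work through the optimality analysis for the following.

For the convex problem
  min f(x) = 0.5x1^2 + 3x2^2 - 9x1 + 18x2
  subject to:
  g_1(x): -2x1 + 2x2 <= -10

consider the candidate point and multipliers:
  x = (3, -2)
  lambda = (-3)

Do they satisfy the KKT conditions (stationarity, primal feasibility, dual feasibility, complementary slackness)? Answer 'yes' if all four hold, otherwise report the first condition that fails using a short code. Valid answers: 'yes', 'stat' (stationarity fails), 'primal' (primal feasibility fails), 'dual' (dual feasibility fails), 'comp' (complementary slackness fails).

Gradient of f: grad f(x) = Q x + c = (-6, 6)
Constraint values g_i(x) = a_i^T x - b_i:
  g_1((3, -2)) = 0
Stationarity residual: grad f(x) + sum_i lambda_i a_i = (0, 0)
  -> stationarity OK
Primal feasibility (all g_i <= 0): OK
Dual feasibility (all lambda_i >= 0): FAILS
Complementary slackness (lambda_i * g_i(x) = 0 for all i): OK

Verdict: the first failing condition is dual_feasibility -> dual.

dual


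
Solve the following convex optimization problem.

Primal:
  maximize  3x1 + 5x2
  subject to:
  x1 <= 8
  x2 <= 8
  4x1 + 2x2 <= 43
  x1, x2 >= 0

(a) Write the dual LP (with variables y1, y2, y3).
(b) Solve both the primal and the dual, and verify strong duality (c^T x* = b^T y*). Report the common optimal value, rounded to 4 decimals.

The standard primal-dual pair for 'max c^T x s.t. A x <= b, x >= 0' is:
  Dual:  min b^T y  s.t.  A^T y >= c,  y >= 0.

So the dual LP is:
  minimize  8y1 + 8y2 + 43y3
  subject to:
    y1 + 4y3 >= 3
    y2 + 2y3 >= 5
    y1, y2, y3 >= 0

Solving the primal: x* = (6.75, 8).
  primal value c^T x* = 60.25.
Solving the dual: y* = (0, 3.5, 0.75).
  dual value b^T y* = 60.25.
Strong duality: c^T x* = b^T y*. Confirmed.

60.25


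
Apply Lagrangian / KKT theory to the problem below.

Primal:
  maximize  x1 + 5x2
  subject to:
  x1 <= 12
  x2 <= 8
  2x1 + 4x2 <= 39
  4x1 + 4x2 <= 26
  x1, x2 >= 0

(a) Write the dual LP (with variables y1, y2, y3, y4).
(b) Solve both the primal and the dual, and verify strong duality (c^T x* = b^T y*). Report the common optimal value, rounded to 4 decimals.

The standard primal-dual pair for 'max c^T x s.t. A x <= b, x >= 0' is:
  Dual:  min b^T y  s.t.  A^T y >= c,  y >= 0.

So the dual LP is:
  minimize  12y1 + 8y2 + 39y3 + 26y4
  subject to:
    y1 + 2y3 + 4y4 >= 1
    y2 + 4y3 + 4y4 >= 5
    y1, y2, y3, y4 >= 0

Solving the primal: x* = (0, 6.5).
  primal value c^T x* = 32.5.
Solving the dual: y* = (0, 0, 0, 1.25).
  dual value b^T y* = 32.5.
Strong duality: c^T x* = b^T y*. Confirmed.

32.5


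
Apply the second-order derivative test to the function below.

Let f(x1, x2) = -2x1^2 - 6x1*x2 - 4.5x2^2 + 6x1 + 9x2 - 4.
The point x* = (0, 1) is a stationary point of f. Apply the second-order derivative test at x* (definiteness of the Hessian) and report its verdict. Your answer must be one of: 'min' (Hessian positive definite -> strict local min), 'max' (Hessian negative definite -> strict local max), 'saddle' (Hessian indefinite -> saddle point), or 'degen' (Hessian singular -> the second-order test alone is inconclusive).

Compute the Hessian H = grad^2 f:
  H = [[-4, -6], [-6, -9]]
Verify stationarity: grad f(x*) = H x* + g = (0, 0).
Eigenvalues of H: -13, 0.
H has a zero eigenvalue (singular; negative semidefinite but not definite), so H is neither positive definite, negative definite, nor indefinite. The second-order test alone is inconclusive -> degen.
(Indeed, f is constant along the null direction of H through x*, so x* is not a strict local extremum.)

degen


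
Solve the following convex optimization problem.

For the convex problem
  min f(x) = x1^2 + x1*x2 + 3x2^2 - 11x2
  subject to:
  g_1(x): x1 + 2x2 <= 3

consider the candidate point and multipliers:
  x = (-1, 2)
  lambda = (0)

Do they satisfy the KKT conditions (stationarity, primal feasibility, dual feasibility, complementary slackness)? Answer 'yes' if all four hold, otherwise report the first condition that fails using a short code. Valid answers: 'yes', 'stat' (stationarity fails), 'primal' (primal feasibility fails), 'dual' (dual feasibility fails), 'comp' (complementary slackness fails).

Gradient of f: grad f(x) = Q x + c = (0, 0)
Constraint values g_i(x) = a_i^T x - b_i:
  g_1((-1, 2)) = 0
Stationarity residual: grad f(x) + sum_i lambda_i a_i = (0, 0)
  -> stationarity OK
Primal feasibility (all g_i <= 0): OK
Dual feasibility (all lambda_i >= 0): OK
Complementary slackness (lambda_i * g_i(x) = 0 for all i): OK

Verdict: yes, KKT holds.

yes


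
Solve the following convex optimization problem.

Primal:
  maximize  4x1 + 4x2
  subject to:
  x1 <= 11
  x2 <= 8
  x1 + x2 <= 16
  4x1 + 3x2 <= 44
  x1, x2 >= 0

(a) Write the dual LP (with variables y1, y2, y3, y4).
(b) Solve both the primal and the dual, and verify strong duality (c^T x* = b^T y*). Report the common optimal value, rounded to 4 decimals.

The standard primal-dual pair for 'max c^T x s.t. A x <= b, x >= 0' is:
  Dual:  min b^T y  s.t.  A^T y >= c,  y >= 0.

So the dual LP is:
  minimize  11y1 + 8y2 + 16y3 + 44y4
  subject to:
    y1 + y3 + 4y4 >= 4
    y2 + y3 + 3y4 >= 4
    y1, y2, y3, y4 >= 0

Solving the primal: x* = (5, 8).
  primal value c^T x* = 52.
Solving the dual: y* = (0, 1, 0, 1).
  dual value b^T y* = 52.
Strong duality: c^T x* = b^T y*. Confirmed.

52
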